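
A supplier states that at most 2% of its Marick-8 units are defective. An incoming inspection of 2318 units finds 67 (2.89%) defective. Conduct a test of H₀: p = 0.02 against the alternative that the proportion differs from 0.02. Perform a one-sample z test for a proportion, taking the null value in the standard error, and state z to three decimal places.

z = 3.062

p̂ = 67/2318 ≈ 0.028904.
Standard error under H₀: √(0.02×0.98/2318) = 0.002908.
z = (0.028904 − 0.02)/0.002908 = 0.008904/0.002908 = 3.062.
p-value = 2·P(Z > 3.062) ≈ 0.0022.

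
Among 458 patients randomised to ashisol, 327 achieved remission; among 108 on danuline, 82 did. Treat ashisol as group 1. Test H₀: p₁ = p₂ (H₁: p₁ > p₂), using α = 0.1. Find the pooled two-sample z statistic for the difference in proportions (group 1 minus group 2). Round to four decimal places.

p̂₁ = 327/458 ≈ 0.713974, p̂₂ = 82/108 ≈ 0.759259.
Pooled p̂ = (327+82)/(458+108) = 409/566 = 0.722615.
SE = √(0.200443 × 0.0114427) = 0.047892.
z = (0.713974 − 0.759259)/0.047892 = -0.045285/0.047892 = -0.9456.
p-value = P(Z > -0.946) ≈ 0.8278. With α = 0.1, fail to reject H₀.

z = -0.9456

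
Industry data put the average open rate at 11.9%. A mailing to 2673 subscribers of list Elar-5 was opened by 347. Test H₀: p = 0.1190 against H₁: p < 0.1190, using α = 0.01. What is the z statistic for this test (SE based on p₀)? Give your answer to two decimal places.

z = 1.73

p̂ = 347/2673 = 0.12982.
Under H₀, SE = √(0.119·0.881/2673) = √(3.92215e-05) = 0.00626.
z = (0.12982 − 0.119)/0.00626 = 0.01082/0.00626 = 1.73.
p-value = P(Z < 1.727) ≈ 0.9579. With α = 0.01, fail to reject H₀.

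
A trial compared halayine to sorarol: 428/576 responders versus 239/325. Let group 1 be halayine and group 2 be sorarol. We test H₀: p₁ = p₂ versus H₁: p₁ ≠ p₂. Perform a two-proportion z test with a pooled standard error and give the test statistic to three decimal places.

p̂₁ = 428/576 ≈ 0.74306, p̂₂ = 239/325 ≈ 0.73538.
Pooled p̂ = (428+239)/(576+325) = 667/901 = 0.74029.
SE = √(p̂(1−p̂)(1/n₁+1/n₂)) = √(0.74029·0.25971·0.00481303) = √(0.000925361) = 0.03042.
z = (0.74306 − 0.73538)/0.03042 = 0.00768/0.03042 = 0.252.

z = 0.252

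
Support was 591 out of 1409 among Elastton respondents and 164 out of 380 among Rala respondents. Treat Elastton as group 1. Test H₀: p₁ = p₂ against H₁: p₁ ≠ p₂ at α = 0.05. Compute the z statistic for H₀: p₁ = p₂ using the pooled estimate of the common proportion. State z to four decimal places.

p̂₁ = 591/1409 ≈ 0.419446, p̂₂ = 164/380 ≈ 0.431579.
Pooled p̂ = (591+164)/(1409+380) = 755/1789 = 0.422023.
SE = √(0.24392 × 0.0033413) = 0.028548.
z = (0.419446 − 0.431579)/0.028548 = -0.012133/0.028548 = -0.4250.
Two-sided p-value ≈ 2·Φ(−0.425) = 0.6709. With α = 0.05, fail to reject H₀.

z = -0.4250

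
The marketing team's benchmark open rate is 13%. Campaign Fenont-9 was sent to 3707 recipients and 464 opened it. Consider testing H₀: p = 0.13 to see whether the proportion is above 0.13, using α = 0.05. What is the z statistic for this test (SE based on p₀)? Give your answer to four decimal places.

p̂ = 464/3707 = 0.1251686.
Under H₀, SE = √(0.13·0.87/3707) = √(3.05098e-05) = 0.0055236.
z = (0.1251686 − 0.13)/0.0055236 = -0.0048314/0.0055236 = -0.8747.
p-value = P(Z > -0.875) ≈ 0.8091; since p > α = 0.05, fail to reject H₀.

z = -0.8747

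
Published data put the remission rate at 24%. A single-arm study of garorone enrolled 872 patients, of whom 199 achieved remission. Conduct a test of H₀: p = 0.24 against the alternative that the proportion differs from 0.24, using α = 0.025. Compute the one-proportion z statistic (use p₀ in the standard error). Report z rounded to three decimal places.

p̂ = 199/872 = 0.22821.
Standard error under H₀: √(0.24×0.76/872) = 0.01446.
z = (0.22821 − 0.24)/0.01446 = -0.01179/0.01446 = -0.815.
Two-sided p-value ≈ 2·Φ(−0.815) = 0.4150, so at α = 0.025 we fail to reject H₀.

z = -0.815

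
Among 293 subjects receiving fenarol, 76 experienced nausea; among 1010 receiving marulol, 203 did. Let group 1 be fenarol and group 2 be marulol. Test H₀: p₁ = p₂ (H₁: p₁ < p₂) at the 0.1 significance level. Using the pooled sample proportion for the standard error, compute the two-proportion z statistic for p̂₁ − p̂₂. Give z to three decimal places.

z = 2.145

p̂₁ = 76/293 ≈ 0.25939, p̂₂ = 203/1010 ≈ 0.20099.
Pooled p̂ = (76+203)/(293+1010) = 279/1303 = 0.21412.
SE = √(p̂(1−p̂)(1/n₁+1/n₂)) = √(0.21412·0.78588·0.00440307) = √(0.000740919) = 0.02722.
z = (0.25939 − 0.20099)/0.02722 = 0.05840/0.02722 = 2.145.
p-value = P(Z < 2.145) ≈ 0.9840; since p > α = 0.1, fail to reject H₀.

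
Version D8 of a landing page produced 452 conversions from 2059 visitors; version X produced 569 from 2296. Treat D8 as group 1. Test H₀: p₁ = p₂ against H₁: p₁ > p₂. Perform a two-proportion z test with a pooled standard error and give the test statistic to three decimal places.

z = -2.201

p̂₁ = 452/2059 = 0.21952, p̂₂ = 569/2296 = 0.24782.
Pooled p̂ = (452+569)/(2059+2296) = 1021/4355 = 0.23444.
SE = √(p̂(1−p̂)(1/n₁+1/n₂)) = √(0.23444·0.76556·0.000921213) = √(0.000165339) = 0.01286.
z = (0.21952 − 0.24782)/0.01286 = -0.02830/0.01286 = -2.201.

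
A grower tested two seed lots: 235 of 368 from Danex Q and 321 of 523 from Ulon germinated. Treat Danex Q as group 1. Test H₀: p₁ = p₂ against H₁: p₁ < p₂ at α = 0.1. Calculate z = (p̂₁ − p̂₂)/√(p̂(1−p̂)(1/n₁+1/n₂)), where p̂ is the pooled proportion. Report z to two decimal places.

p̂₁ = 235/368 ≈ 0.6386, p̂₂ = 321/523 ≈ 0.6138.
Pooled p̂ = (235+321)/(368+523) = 556/891 = 0.6240.
SE = √(0.23462 × 0.00462944) = 0.0330.
z = (0.6386 − 0.6138)/0.0330 = 0.0248/0.0330 = 0.75.
p-value = P(Z < 0.753) ≈ 0.7743; since p > α = 0.1, fail to reject H₀.

z = 0.75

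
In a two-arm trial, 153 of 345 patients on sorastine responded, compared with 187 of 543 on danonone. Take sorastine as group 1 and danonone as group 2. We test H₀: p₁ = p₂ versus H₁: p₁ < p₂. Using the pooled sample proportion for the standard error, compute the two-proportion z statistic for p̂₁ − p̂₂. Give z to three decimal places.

z = 2.961

p̂₁ = 153/345 ≈ 0.44348, p̂₂ = 187/543 ≈ 0.34438.
Pooled p̂ = (153+187)/(345+543) = 340/888 = 0.38288.
SE = √(p̂(1−p̂)(1/n₁+1/n₂)) = √(0.38288·0.61712·0.00474017) = √(0.00112002) = 0.03347.
z = (0.44348 − 0.34438)/0.03347 = 0.09910/0.03347 = 2.961.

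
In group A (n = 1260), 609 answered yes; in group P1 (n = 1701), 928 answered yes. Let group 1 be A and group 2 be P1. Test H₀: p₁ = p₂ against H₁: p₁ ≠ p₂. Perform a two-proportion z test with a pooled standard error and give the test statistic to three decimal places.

p̂₁ = 609/1260 = 0.48333, p̂₂ = 928/1701 = 0.54556.
Pooled p̂ = (609+928)/(1260+1701) = 1537/2961 = 0.51908.
SE = √(p̂(1−p̂)(1/n₁+1/n₂)) = √(0.51908·0.48092·0.00138154) = √(0.000344882) = 0.01857.
z = (0.48333 − 0.54556)/0.01857 = -0.06223/0.01857 = -3.351.
p-value = 2·P(Z > 3.351) ≈ 0.0008.

z = -3.351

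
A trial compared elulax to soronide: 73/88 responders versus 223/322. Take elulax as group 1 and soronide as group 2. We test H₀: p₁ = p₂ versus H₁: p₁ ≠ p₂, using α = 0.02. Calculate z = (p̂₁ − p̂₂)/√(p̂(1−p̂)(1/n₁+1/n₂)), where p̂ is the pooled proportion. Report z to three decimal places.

p̂₁ = 73/88 ≈ 0.82955, p̂₂ = 223/322 ≈ 0.69255.
Pooled p̂ = (73+223)/(88+322) = 296/410 = 0.72195.
SE = √(0.200738 × 0.0144692) = 0.05389.
z = (0.82955 − 0.69255)/0.05389 = 0.13700/0.05389 = 2.542.
p-value = 2·P(Z > 2.542) ≈ 0.0110; since p < α = 0.02, reject H₀.

z = 2.542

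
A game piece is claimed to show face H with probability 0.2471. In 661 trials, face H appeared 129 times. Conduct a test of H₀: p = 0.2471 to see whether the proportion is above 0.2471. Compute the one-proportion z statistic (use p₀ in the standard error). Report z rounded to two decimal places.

p̂ = 129/661 ≈ 0.19516.
SE = √(p₀(1−p₀)/n) = √(0.18604/661) = 0.01678.
z = (0.19516 − 0.2471)/0.01678 = -0.05194/0.01678 = -3.10.
p-value = P(Z > -3.096) ≈ 0.9990.

z = -3.10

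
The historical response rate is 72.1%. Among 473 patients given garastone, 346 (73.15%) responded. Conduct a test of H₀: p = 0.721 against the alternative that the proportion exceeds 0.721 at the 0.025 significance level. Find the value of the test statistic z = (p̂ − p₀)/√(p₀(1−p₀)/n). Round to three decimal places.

p̂ = 346/473 = 0.73150.
Standard error under H₀: √(0.721×0.279/473) = 0.02062.
z = (0.73150 − 0.721)/0.02062 = 0.01050/0.02062 = 0.509.
p-value = P(Z > 0.509) ≈ 0.3053. With α = 0.025, fail to reject H₀.

z = 0.509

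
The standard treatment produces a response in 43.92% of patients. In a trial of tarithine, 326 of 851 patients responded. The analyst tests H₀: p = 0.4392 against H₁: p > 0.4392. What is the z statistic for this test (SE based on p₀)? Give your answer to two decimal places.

p̂ = 326/851 = 0.3831.
SE = √(p₀(1−p₀)/n) = √(0.2463/851) = 0.0170.
z = (0.3831 − 0.4392)/0.0170 = -0.0561/0.0170 = -3.30.

z = -3.30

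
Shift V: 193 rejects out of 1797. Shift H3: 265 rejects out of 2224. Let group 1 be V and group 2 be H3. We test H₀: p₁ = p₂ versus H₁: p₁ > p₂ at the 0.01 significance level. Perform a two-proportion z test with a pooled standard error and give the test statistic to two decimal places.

p̂₁ = 193/1797 ≈ 0.1074, p̂₂ = 265/2224 ≈ 0.1192.
Pooled p̂ = (193+265)/(1797+2224) = 458/4021 = 0.1139.
SE = √(p̂(1−p̂)(1/n₁+1/n₂)) = √(0.1139·0.8861·0.00100612) = √(0.000101546) = 0.0101.
z = (0.1074 − 0.1192)/0.0101 = -0.0118/0.0101 = -1.17.
p-value = P(Z > -1.166) ≈ 0.8783; since p > α = 0.01, fail to reject H₀.

z = -1.17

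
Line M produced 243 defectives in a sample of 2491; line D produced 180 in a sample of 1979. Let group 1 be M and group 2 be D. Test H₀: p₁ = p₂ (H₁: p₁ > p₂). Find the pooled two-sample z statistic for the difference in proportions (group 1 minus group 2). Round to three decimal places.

p̂₁ = 243/2491 = 0.09755, p̂₂ = 180/1979 = 0.09096.
Pooled p̂ = (243+180)/(2491+1979) = 423/4470 = 0.09463.
SE = √(0.0856759 × 0.000906751) = 0.00881.
z = (0.09755 − 0.09096)/0.00881 = 0.00659/0.00881 = 0.748.
p-value = P(Z > 0.748) ≈ 0.2271.

z = 0.748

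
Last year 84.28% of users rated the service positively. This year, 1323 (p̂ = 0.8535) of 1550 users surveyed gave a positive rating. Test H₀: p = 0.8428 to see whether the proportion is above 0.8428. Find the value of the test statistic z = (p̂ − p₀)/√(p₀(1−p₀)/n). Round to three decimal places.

z = 1.163

p̂ = 1323/1550 = 0.853548.
SE = √(p₀(1−p₀)/n) = √(0.13249/1550) = 0.009245.
z = (0.853548 − 0.8428)/0.009245 = 0.010748/0.009245 = 1.163.
p-value = P(Z > 1.163) ≈ 0.1225.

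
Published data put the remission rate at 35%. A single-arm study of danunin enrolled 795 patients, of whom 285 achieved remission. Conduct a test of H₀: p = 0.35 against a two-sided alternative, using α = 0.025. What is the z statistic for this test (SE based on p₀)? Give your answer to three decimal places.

z = 0.502

p̂ = 285/795 = 0.35849.
Under H₀, SE = √(0.35·0.65/795) = √(0.000286164) = 0.01692.
z = (0.35849 − 0.35)/0.01692 = 0.00849/0.01692 = 0.502.
p-value = 2·P(Z > 0.502) ≈ 0.6157, so at α = 0.025 we fail to reject H₀.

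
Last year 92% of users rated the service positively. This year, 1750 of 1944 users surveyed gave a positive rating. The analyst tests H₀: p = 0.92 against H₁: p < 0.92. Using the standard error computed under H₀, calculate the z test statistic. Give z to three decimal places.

z = -3.217

p̂ = 1750/1944 ≈ 0.900206.
Standard error under H₀: √(0.92×0.08/1944) = 0.006153.
z = (0.900206 − 0.92)/0.006153 = -0.019794/0.006153 = -3.217.
p-value = P(Z < -3.217) ≈ 0.0006.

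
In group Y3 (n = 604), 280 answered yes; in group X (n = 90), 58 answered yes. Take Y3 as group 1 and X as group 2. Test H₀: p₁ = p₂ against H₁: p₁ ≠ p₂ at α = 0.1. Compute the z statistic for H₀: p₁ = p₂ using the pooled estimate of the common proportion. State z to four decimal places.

p̂₁ = 280/604 = 0.463576, p̂₂ = 58/90 = 0.644444.
Pooled p̂ = (280+58)/(604+90) = 338/694 = 0.487032.
SE = √(p̂(1−p̂)(1/n₁+1/n₂)) = √(0.487032·0.512968·0.0127667) = √(0.00318954) = 0.056476.
z = (0.463576 − 0.644444)/0.056476 = -0.180868/0.056476 = -3.2026.
Two-sided p-value ≈ 2·Φ(−3.203) = 0.0014; since p < α = 0.1, reject H₀.

z = -3.2026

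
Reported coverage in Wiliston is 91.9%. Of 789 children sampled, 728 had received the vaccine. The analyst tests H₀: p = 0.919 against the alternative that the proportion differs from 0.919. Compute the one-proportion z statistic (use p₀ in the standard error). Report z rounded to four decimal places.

z = 0.3796

p̂ = 728/789 = 0.922687.
Under H₀, SE = √(0.919·0.081/789) = √(9.4346e-05) = 0.009713.
z = (0.922687 − 0.919)/0.009713 = 0.003687/0.009713 = 0.3796.
p-value = 2·P(Z > 0.380) ≈ 0.7043.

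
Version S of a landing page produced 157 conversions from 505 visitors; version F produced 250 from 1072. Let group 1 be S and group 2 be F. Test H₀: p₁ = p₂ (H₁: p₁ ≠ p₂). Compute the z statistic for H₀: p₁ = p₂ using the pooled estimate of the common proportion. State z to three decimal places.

p̂₁ = 157/505 = 0.31089, p̂₂ = 250/1072 = 0.23321.
Pooled p̂ = (157+250)/(505+1072) = 407/1577 = 0.25808.
SE = √(p̂(1−p̂)(1/n₁+1/n₂)) = √(0.25808·0.74192·0.00291303) = √(0.000557779) = 0.02362.
z = (0.31089 − 0.23321)/0.02362 = 0.07768/0.02362 = 3.289.

z = 3.289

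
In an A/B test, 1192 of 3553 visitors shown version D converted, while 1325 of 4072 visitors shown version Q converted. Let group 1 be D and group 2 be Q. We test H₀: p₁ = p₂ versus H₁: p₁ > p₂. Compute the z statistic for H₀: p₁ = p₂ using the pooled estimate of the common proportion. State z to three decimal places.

z = 0.935

p̂₁ = 1192/3553 = 0.33549, p̂₂ = 1325/4072 = 0.32539.
Pooled p̂ = (1192+1325)/(3553+4072) = 2517/7625 = 0.33010.
SE = √(0.221133 × 0.000527032) = 0.01080.
z = (0.33549 − 0.32539)/0.01080 = 0.01010/0.01080 = 0.935.
p-value = P(Z > 0.935) ≈ 0.1748.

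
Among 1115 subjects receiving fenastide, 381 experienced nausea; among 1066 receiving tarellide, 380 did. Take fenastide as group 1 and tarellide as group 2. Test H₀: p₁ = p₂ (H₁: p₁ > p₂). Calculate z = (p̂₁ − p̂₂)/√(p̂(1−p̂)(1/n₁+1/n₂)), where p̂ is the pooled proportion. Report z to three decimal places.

p̂₁ = 381/1115 = 0.34170, p̂₂ = 380/1066 = 0.35647.
Pooled p̂ = (381+380)/(1115+1066) = 761/2181 = 0.34892.
SE = √(p̂(1−p̂)(1/n₁+1/n₂)) = √(0.34892·0.65108·0.00183495) = √(0.000416855) = 0.02042.
z = (0.34170 − 0.35647)/0.02042 = -0.01477/0.02042 = -0.723.

z = -0.723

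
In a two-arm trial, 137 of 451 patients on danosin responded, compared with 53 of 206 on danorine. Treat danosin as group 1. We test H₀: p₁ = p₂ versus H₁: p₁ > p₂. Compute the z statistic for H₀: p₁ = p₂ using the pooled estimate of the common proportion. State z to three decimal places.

z = 1.219

p̂₁ = 137/451 = 0.30377, p̂₂ = 53/206 = 0.25728.
Pooled p̂ = (137+53)/(451+206) = 190/657 = 0.28919.
SE = √(0.205561 × 0.00707166) = 0.03813.
z = (0.30377 − 0.25728)/0.03813 = 0.04649/0.03813 = 1.219.
p-value = P(Z > 1.219) ≈ 0.1114.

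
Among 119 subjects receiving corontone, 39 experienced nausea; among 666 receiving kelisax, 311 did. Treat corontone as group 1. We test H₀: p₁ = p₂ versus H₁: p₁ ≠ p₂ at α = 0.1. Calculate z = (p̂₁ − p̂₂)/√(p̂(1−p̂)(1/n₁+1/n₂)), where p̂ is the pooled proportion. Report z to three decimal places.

z = -2.815

p̂₁ = 39/119 = 0.32773, p̂₂ = 311/666 = 0.46697.
Pooled p̂ = (39+311)/(119+666) = 350/785 = 0.44586.
SE = √(0.247069 × 0.00990486) = 0.04947.
z = (0.32773 − 0.46697)/0.04947 = -0.13924/0.04947 = -2.815.
p-value = 2·P(Z > 2.815) ≈ 0.0049, so at α = 0.1 we reject H₀.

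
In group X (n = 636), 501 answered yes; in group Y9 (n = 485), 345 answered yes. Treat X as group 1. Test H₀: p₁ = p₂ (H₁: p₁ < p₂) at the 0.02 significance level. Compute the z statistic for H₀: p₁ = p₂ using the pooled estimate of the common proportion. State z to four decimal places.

z = 2.9452

p̂₁ = 501/636 ≈ 0.787736, p̂₂ = 345/485 ≈ 0.711340.
Pooled p̂ = (501+345)/(636+485) = 846/1121 = 0.754683.
SE = √(0.185136 × 0.00363418) = 0.025939.
z = (0.787736 − 0.711340)/0.025939 = 0.076396/0.025939 = 2.9452.
p-value = P(Z < 2.945) ≈ 0.9984, so at α = 0.02 we fail to reject H₀.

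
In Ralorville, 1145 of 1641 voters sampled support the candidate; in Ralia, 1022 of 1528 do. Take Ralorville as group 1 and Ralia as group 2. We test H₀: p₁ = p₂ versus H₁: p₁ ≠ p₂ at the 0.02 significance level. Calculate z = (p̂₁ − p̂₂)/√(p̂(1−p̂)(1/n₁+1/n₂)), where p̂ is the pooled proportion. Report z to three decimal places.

p̂₁ = 1145/1641 ≈ 0.69775, p̂₂ = 1022/1528 ≈ 0.66885.
Pooled p̂ = (1145+1022)/(1641+1528) = 2167/3169 = 0.68381.
SE = √(0.216213 × 0.00126383) = 0.01653.
z = (0.69775 − 0.66885)/0.01653 = 0.02890/0.01653 = 1.748.
Two-sided p-value ≈ 2·Φ(−1.748) = 0.0804. With α = 0.02, fail to reject H₀.

z = 1.748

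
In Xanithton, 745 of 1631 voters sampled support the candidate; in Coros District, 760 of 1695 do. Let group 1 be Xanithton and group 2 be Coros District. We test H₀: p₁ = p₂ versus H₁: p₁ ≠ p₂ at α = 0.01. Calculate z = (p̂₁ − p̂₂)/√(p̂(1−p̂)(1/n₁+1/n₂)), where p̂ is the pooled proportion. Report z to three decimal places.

z = 0.486

p̂₁ = 745/1631 ≈ 0.45677, p̂₂ = 760/1695 ≈ 0.44838.
Pooled p̂ = (745+760)/(1631+1695) = 1505/3326 = 0.45250.
SE = √(0.247743 × 0.00120309) = 0.01726.
z = (0.45677 − 0.44838)/0.01726 = 0.00839/0.01726 = 0.486.
Two-sided p-value ≈ 2·Φ(−0.486) = 0.6267; since p > α = 0.01, fail to reject H₀.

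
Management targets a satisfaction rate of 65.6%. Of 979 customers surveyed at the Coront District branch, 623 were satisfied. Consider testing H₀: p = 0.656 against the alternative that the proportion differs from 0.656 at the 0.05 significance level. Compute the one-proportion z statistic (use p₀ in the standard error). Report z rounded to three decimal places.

z = -1.293

p̂ = 623/979 ≈ 0.636364.
SE = √(p₀(1−p₀)/n) = √(0.22566/979) = 0.015182.
z = (0.636364 − 0.656)/0.015182 = -0.019636/0.015182 = -1.293.
Two-sided p-value ≈ 2·Φ(−1.293) = 0.1959. With α = 0.05, fail to reject H₀.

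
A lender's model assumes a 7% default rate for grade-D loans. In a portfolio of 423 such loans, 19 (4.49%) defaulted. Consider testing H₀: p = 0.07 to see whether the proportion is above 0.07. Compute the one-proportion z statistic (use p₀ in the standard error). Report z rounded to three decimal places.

z = -2.022

p̂ = 19/423 ≈ 0.044917.
Standard error under H₀: √(0.07×0.93/423) = 0.012406.
z = (0.044917 − 0.07)/0.012406 = -0.025083/0.012406 = -2.022.
p-value = P(Z > -2.022) ≈ 0.9784.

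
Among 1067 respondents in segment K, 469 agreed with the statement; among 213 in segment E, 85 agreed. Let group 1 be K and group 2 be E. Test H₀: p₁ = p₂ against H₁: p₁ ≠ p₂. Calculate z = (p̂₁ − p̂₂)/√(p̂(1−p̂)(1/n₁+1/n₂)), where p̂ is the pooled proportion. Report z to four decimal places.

p̂₁ = 469/1067 ≈ 0.439550, p̂₂ = 85/213 ≈ 0.399061.
Pooled p̂ = (469+85)/(1067+213) = 554/1280 = 0.432812.
SE = √(0.245486 × 0.00563204) = 0.037183.
z = (0.439550 − 0.399061)/0.037183 = 0.040489/0.037183 = 1.0889.

z = 1.0889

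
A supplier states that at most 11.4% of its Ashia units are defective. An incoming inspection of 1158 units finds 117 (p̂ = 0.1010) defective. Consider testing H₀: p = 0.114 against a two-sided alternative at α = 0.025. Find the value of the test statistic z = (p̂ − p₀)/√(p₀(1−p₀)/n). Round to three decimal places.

z = -1.388

p̂ = 117/1158 = 0.10104.
Under H₀, SE = √(0.114·0.886/1158) = √(8.72228e-05) = 0.00934.
z = (0.10104 − 0.114)/0.00934 = -0.01296/0.00934 = -1.388.
p-value = 2·P(Z > 1.388) ≈ 0.1651. With α = 0.025, fail to reject H₀.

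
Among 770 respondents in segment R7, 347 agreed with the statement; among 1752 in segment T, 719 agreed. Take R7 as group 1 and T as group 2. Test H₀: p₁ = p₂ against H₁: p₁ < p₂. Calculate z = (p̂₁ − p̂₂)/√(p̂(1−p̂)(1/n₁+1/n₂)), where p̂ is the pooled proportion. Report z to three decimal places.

z = 1.885

p̂₁ = 347/770 ≈ 0.45065, p̂₂ = 719/1752 ≈ 0.41039.
Pooled p̂ = (347+719)/(770+1752) = 1066/2522 = 0.42268.
SE = √(p̂(1−p̂)(1/n₁+1/n₂)) = √(0.42268·0.57732·0.00186948) = √(0.000456193) = 0.02136.
z = (0.45065 − 0.41039)/0.02136 = 0.04026/0.02136 = 1.885.
p-value = P(Z < 1.885) ≈ 0.9703.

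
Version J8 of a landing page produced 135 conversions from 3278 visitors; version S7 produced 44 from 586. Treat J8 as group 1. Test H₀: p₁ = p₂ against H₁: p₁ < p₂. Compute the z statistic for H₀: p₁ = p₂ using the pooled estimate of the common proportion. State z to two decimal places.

z = -3.60

p̂₁ = 135/3278 = 0.04118, p̂₂ = 44/586 = 0.07509.
Pooled p̂ = (135+44)/(3278+586) = 179/3864 = 0.04633.
SE = √(0.044179 × 0.00201155) = 0.00943.
z = (0.04118 − 0.07509)/0.00943 = -0.03391/0.00943 = -3.60.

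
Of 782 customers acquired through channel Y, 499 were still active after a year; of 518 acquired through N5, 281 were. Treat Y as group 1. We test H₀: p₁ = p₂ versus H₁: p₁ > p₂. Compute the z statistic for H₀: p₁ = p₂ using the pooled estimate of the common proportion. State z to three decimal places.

z = 3.446

p̂₁ = 499/782 = 0.63811, p̂₂ = 281/518 = 0.54247.
Pooled p̂ = (499+281)/(782+518) = 780/1300 = 0.60000.
SE = √(p̂(1−p̂)(1/n₁+1/n₂)) = √(0.60000·0.40000·0.00320927) = √(0.000770226) = 0.02775.
z = (0.63811 − 0.54247)/0.02775 = 0.09564/0.02775 = 3.446.
p-value = P(Z > 3.446) ≈ 0.0003.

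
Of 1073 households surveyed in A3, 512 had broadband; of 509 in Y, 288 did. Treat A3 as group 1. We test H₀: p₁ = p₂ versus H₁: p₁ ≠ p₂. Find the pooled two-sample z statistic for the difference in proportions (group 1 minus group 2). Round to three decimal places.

p̂₁ = 512/1073 = 0.47717, p̂₂ = 288/509 = 0.56582.
Pooled p̂ = (512+288)/(1073+509) = 800/1582 = 0.50569.
SE = √(0.249968 × 0.0028966) = 0.02691.
z = (0.47717 − 0.56582)/0.02691 = -0.08865/0.02691 = -3.294.

z = -3.294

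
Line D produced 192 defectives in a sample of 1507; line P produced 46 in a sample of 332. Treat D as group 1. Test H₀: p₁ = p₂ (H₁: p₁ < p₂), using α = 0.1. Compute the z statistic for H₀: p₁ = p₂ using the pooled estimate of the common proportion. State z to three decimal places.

p̂₁ = 192/1507 ≈ 0.127405, p̂₂ = 46/332 ≈ 0.138554.
Pooled p̂ = (192+46)/(1507+332) = 238/1839 = 0.129418.
SE = √(p̂(1−p̂)(1/n₁+1/n₂)) = √(0.129418·0.870582·0.00367562) = √(0.000414129) = 0.020350.
z = (0.127405 − 0.138554)/0.020350 = -0.011149/0.020350 = -0.548.
p-value = P(Z < -0.548) ≈ 0.2919; since p > α = 0.1, fail to reject H₀.

z = -0.548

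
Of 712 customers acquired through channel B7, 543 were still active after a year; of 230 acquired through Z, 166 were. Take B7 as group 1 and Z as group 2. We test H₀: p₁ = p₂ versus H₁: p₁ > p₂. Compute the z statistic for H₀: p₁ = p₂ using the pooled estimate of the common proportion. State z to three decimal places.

z = 1.250

p̂₁ = 543/712 = 0.76264, p̂₂ = 166/230 = 0.72174.
Pooled p̂ = (543+166)/(712+230) = 709/942 = 0.75265.
SE = √(p̂(1−p̂)(1/n₁+1/n₂)) = √(0.75265·0.24735·0.00575232) = √(0.00107089) = 0.03272.
z = (0.76264 − 0.72174)/0.03272 = 0.04090/0.03272 = 1.250.
p-value = P(Z > 1.250) ≈ 0.1057.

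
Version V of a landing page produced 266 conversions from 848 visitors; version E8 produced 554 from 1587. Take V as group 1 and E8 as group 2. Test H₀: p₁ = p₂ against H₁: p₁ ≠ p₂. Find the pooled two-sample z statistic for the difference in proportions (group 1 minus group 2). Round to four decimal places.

z = -1.7613

p̂₁ = 266/848 = 0.313679, p̂₂ = 554/1587 = 0.349086.
Pooled p̂ = (266+554)/(848+1587) = 820/2435 = 0.336756.
SE = √(0.223351 × 0.00180937) = 0.020103.
z = (0.313679 − 0.349086)/0.020103 = -0.035407/0.020103 = -1.7613.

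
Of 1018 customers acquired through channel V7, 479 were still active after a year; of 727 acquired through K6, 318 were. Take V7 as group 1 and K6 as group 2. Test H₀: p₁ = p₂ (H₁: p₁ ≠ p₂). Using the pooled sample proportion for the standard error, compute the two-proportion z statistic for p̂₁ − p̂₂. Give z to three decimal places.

z = 1.369

p̂₁ = 479/1018 = 0.47053, p̂₂ = 318/727 = 0.43741.
Pooled p̂ = (479+318)/(1018+727) = 797/1745 = 0.45673.
SE = √(p̂(1−p̂)(1/n₁+1/n₂)) = √(0.45673·0.54327·0.00235783) = √(0.000585045) = 0.02419.
z = (0.47053 − 0.43741)/0.02419 = 0.03312/0.02419 = 1.369.
p-value = 2·P(Z > 1.369) ≈ 0.1710.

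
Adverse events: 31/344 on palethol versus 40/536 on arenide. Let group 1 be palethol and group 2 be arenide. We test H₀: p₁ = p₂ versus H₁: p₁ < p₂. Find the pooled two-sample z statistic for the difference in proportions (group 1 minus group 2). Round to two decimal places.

z = 0.82

p̂₁ = 31/344 ≈ 0.0901, p̂₂ = 40/536 ≈ 0.0746.
Pooled p̂ = (31+40)/(344+536) = 71/880 = 0.0807.
SE = √(p̂(1−p̂)(1/n₁+1/n₂)) = √(0.0807·0.9193·0.00477265) = √(0.000353998) = 0.0188.
z = (0.0901 − 0.0746)/0.0188 = 0.0155/0.0188 = 0.82.
p-value = P(Z < 0.823) ≈ 0.7948.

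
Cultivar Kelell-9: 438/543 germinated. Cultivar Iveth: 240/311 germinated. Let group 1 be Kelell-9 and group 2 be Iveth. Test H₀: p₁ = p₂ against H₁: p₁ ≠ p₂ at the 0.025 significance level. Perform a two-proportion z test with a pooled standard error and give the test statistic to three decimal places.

p̂₁ = 438/543 ≈ 0.806630, p̂₂ = 240/311 ≈ 0.771704.
Pooled p̂ = (438+240)/(543+311) = 678/854 = 0.793911.
SE = √(p̂(1−p̂)(1/n₁+1/n₂)) = √(0.793911·0.206089·0.00505705) = √(0.000827417) = 0.028765.
z = (0.806630 − 0.771704)/0.028765 = 0.034926/0.028765 = 1.214.
p-value = 2·P(Z > 1.214) ≈ 0.2247, so at α = 0.025 we fail to reject H₀.

z = 1.214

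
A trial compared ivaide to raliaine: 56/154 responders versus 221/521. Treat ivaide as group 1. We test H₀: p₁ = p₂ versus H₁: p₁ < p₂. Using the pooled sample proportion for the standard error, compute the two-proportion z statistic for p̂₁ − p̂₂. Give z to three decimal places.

p̂₁ = 56/154 = 0.36364, p̂₂ = 221/521 = 0.42418.
Pooled p̂ = (56+221)/(154+521) = 277/675 = 0.41037.
SE = √(p̂(1−p̂)(1/n₁+1/n₂)) = √(0.41037·0.58963·0.00841289) = √(0.00203564) = 0.04512.
z = (0.36364 − 0.42418)/0.04512 = -0.06054/0.04512 = -1.342.

z = -1.342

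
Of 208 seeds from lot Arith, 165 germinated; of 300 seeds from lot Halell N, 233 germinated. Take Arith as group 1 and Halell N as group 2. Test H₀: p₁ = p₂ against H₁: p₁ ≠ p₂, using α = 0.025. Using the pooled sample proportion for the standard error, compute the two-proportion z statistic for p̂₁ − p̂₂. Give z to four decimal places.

p̂₁ = 165/208 ≈ 0.793269, p̂₂ = 233/300 ≈ 0.776667.
Pooled p̂ = (165+233)/(208+300) = 398/508 = 0.783465.
SE = √(0.169648 × 0.00814103) = 0.037163.
z = (0.793269 − 0.776667)/0.037163 = 0.016602/0.037163 = 0.4467.
Two-sided p-value ≈ 2·Φ(−0.447) = 0.6551. With α = 0.025, fail to reject H₀.

z = 0.4467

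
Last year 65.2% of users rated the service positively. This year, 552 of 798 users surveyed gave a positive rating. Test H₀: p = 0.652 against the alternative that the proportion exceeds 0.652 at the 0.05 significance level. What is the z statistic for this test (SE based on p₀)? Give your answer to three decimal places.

p̂ = 552/798 ≈ 0.69173.
Under H₀, SE = √(0.652·0.348/798) = √(0.000284331) = 0.01686.
z = (0.69173 − 0.652)/0.01686 = 0.03973/0.01686 = 2.356.
p-value = P(Z > 2.356) ≈ 0.0092, so at α = 0.05 we reject H₀.

z = 2.356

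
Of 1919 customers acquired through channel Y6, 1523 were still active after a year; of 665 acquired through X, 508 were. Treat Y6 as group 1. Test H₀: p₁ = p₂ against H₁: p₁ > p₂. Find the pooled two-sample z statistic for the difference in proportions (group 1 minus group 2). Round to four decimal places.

p̂₁ = 1523/1919 ≈ 0.793643, p̂₂ = 508/665 ≈ 0.763910.
Pooled p̂ = (1523+508)/(1919+665) = 2031/2584 = 0.785991.
SE = √(p̂(1−p̂)(1/n₁+1/n₂)) = √(0.785991·0.214009·0.00202486) = √(0.000340601) = 0.018455.
z = (0.793643 − 0.763910)/0.018455 = 0.029733/0.018455 = 1.6111.

z = 1.6111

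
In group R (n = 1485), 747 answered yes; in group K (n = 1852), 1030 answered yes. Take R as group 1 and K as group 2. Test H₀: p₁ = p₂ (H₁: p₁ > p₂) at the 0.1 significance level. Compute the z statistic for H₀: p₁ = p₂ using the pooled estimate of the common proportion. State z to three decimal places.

z = -3.057

p̂₁ = 747/1485 ≈ 0.50303, p̂₂ = 1030/1852 ≈ 0.55616.
Pooled p̂ = (747+1030)/(1485+1852) = 1777/3337 = 0.53251.
SE = √(0.248943 × 0.00121336) = 0.01738.
z = (0.50303 − 0.55616)/0.01738 = -0.05313/0.01738 = -3.057.
p-value = P(Z > -3.057) ≈ 0.9989. With α = 0.1, fail to reject H₀.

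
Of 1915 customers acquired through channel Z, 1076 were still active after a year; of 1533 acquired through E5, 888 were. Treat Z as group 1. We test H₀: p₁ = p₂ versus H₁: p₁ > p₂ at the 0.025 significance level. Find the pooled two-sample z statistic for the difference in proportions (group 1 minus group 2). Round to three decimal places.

p̂₁ = 1076/1915 ≈ 0.56188, p̂₂ = 888/1533 ≈ 0.57926.
Pooled p̂ = (1076+888)/(1915+1533) = 1964/3448 = 0.56961.
SE = √(p̂(1−p̂)(1/n₁+1/n₂)) = √(0.56961·0.43039·0.00117451) = √(0.000287937) = 0.01697.
z = (0.56188 − 0.57926)/0.01697 = -0.01738/0.01697 = -1.024.
p-value = P(Z > -1.024) ≈ 0.8471; since p > α = 0.025, fail to reject H₀.

z = -1.024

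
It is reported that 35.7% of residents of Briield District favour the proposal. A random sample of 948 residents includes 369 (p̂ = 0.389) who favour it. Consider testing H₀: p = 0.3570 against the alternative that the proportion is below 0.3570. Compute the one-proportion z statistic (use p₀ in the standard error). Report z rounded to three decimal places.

p̂ = 369/948 ≈ 0.38924.
Under H₀, SE = √(0.357·0.643/948) = √(0.000242142) = 0.01556.
z = (0.38924 − 0.357)/0.01556 = 0.03224/0.01556 = 2.072.
p-value = P(Z < 2.072) ≈ 0.9809.

z = 2.072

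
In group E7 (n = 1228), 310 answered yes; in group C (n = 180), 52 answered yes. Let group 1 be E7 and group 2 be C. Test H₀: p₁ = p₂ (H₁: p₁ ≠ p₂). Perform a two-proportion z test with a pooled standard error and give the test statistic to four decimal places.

p̂₁ = 310/1228 ≈ 0.252443, p̂₂ = 52/180 ≈ 0.288889.
Pooled p̂ = (310+52)/(1228+180) = 362/1408 = 0.257102.
SE = √(p̂(1−p̂)(1/n₁+1/n₂)) = √(0.257102·0.742898·0.00636989) = √(0.00121665) = 0.034881.
z = (0.252443 − 0.288889)/0.034881 = -0.036446/0.034881 = -1.0449.
p-value = 2·P(Z > 1.045) ≈ 0.2961.

z = -1.0449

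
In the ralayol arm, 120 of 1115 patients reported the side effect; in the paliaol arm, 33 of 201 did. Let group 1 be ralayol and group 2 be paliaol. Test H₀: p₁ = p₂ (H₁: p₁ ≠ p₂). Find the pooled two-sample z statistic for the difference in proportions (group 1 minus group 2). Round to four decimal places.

z = -2.3025

p̂₁ = 120/1115 ≈ 0.1076233, p̂₂ = 33/201 ≈ 0.1641791.
Pooled p̂ = (120+33)/(1115+201) = 153/1316 = 0.1162614.
SE = √(0.102745 × 0.00587199) = 0.0245625.
z = (0.1076233 − 0.1641791)/0.0245625 = -0.0565558/0.0245625 = -2.3025.
Two-sided p-value ≈ 2·Φ(−2.303) = 0.0213.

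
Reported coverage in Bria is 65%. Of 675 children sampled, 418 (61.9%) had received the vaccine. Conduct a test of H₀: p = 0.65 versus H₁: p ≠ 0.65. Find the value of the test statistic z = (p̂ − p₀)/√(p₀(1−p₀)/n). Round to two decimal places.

z = -1.67

p̂ = 418/675 = 0.6193.
Standard error under H₀: √(0.65×0.35/675) = 0.0184.
z = (0.6193 − 0.65)/0.0184 = -0.0307/0.0184 = -1.67.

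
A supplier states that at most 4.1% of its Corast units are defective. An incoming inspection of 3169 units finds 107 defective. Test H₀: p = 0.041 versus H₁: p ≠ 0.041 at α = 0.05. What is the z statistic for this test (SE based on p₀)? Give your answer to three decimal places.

p̂ = 107/3169 = 0.033765.
SE = √(p₀(1−p₀)/n) = √(0.039319/3169) = 0.003522.
z = (0.033765 − 0.041)/0.003522 = -0.007235/0.003522 = -2.054.
p-value = 2·P(Z > 2.054) ≈ 0.0400; since p < α = 0.05, reject H₀.

z = -2.054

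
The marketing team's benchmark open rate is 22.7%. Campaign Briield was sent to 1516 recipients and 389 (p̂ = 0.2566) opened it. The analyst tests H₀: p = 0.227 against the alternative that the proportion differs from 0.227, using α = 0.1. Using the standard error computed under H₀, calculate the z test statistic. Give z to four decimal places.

p̂ = 389/1516 = 0.2565963.
SE = √(p₀(1−p₀)/n) = √(0.17547/1516) = 0.0107585.
z = (0.2565963 − 0.227)/0.0107585 = 0.0295963/0.0107585 = 2.7510.
Two-sided p-value ≈ 2·Φ(−2.751) = 0.0059; since p < α = 0.1, reject H₀.

z = 2.7510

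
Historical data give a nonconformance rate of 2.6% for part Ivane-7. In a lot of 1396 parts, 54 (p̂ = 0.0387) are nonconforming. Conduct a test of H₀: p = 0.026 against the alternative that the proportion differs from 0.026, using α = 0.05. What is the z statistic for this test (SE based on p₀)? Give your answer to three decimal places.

p̂ = 54/1396 ≈ 0.038682.
Standard error under H₀: √(0.026×0.974/1396) = 0.004259.
z = (0.038682 − 0.026)/0.004259 = 0.012682/0.004259 = 2.978.
Two-sided p-value ≈ 2·Φ(−2.978) = 0.0029. With α = 0.05, reject H₀.

z = 2.978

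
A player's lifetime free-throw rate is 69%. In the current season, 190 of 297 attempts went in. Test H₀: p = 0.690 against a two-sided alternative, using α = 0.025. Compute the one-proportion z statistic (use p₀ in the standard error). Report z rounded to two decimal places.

z = -1.87

p̂ = 190/297 ≈ 0.63973.
Standard error under H₀: √(0.69×0.31/297) = 0.02684.
z = (0.63973 − 0.69)/0.02684 = -0.05027/0.02684 = -1.87.
Two-sided p-value ≈ 2·Φ(−1.873) = 0.0610. With α = 0.025, fail to reject H₀.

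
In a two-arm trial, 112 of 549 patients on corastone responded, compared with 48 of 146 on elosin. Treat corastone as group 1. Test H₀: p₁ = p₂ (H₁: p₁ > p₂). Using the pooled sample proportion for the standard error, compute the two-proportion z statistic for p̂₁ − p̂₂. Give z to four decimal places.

p̂₁ = 112/549 = 0.204007, p̂₂ = 48/146 = 0.328767.
Pooled p̂ = (112+48)/(549+146) = 160/695 = 0.230216.
SE = √(0.177217 × 0.00867081) = 0.039200.
z = (0.204007 − 0.328767)/0.039200 = -0.124760/0.039200 = -3.1827.
p-value = P(Z > -3.183) ≈ 0.9993.

z = -3.1827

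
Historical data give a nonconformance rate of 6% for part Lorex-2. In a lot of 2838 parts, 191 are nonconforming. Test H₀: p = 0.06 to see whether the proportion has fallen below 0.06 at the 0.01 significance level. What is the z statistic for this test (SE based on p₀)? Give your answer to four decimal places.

z = 1.6377

p̂ = 191/2838 ≈ 0.067301.
SE = √(p₀(1−p₀)/n) = √(0.0564/2838) = 0.004458.
z = (0.067301 − 0.06)/0.004458 = 0.007301/0.004458 = 1.6377.
p-value = P(Z < 1.638) ≈ 0.9493. With α = 0.01, fail to reject H₀.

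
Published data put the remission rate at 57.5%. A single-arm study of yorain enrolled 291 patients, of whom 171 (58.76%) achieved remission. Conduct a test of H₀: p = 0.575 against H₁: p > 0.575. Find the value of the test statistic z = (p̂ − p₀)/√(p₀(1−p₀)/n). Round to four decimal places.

z = 0.4358

p̂ = 171/291 = 0.587629.
Standard error under H₀: √(0.575×0.425/291) = 0.028979.
z = (0.587629 − 0.575)/0.028979 = 0.012629/0.028979 = 0.4358.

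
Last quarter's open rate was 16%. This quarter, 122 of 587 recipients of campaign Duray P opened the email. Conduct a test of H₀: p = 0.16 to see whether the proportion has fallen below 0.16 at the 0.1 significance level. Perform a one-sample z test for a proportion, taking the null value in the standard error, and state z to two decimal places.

p̂ = 122/587 = 0.20784.
SE = √(p₀(1−p₀)/n) = √(0.1344/587) = 0.01513.
z = (0.20784 − 0.16)/0.01513 = 0.04784/0.01513 = 3.16.
p-value = P(Z < 3.161) ≈ 0.9992, so at α = 0.1 we fail to reject H₀.

z = 3.16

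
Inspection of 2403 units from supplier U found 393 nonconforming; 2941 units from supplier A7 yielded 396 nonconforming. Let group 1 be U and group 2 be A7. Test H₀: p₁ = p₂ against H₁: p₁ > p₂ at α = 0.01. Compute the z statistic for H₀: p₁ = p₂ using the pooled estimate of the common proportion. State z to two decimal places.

p̂₁ = 393/2403 = 0.16355, p̂₂ = 396/2941 = 0.13465.
Pooled p̂ = (393+396)/(2403+2941) = 789/5344 = 0.14764.
SE = √(p̂(1−p̂)(1/n₁+1/n₂)) = √(0.14764·0.85236·0.000756167) = √(9.51591e-05) = 0.00975.
z = (0.16355 − 0.13465)/0.00975 = 0.02890/0.00975 = 2.96.
p-value = P(Z > 2.962) ≈ 0.0015; since p < α = 0.01, reject H₀.

z = 2.96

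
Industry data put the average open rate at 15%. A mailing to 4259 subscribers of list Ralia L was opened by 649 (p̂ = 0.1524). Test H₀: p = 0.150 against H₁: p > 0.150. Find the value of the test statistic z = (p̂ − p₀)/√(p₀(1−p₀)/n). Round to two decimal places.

z = 0.44

p̂ = 649/4259 = 0.1524.
Standard error under H₀: √(0.15×0.85/4259) = 0.0055.
z = (0.1524 − 0.15)/0.0055 = 0.0024/0.0055 = 0.44.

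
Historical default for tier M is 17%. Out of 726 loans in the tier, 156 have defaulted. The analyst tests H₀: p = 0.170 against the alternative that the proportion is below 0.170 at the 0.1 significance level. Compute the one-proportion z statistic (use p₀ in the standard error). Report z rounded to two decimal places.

z = 3.22

p̂ = 156/726 ≈ 0.21488.
Standard error under H₀: √(0.17×0.83/726) = 0.01394.
z = (0.21488 − 0.17)/0.01394 = 0.04488/0.01394 = 3.22.
p-value = P(Z < 3.219) ≈ 0.9994; since p > α = 0.1, fail to reject H₀.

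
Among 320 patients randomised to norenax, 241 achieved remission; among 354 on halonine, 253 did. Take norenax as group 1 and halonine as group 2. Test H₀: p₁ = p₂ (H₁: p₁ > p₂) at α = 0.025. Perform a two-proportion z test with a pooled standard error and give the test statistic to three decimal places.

p̂₁ = 241/320 = 0.75313, p̂₂ = 253/354 = 0.71469.
Pooled p̂ = (241+253)/(320+354) = 494/674 = 0.73294.
SE = √(p̂(1−p̂)(1/n₁+1/n₂)) = √(0.73294·0.26706·0.00594986) = √(0.00116463) = 0.03413.
z = (0.75313 − 0.71469)/0.03413 = 0.03844/0.03413 = 1.126.
p-value = P(Z > 1.126) ≈ 0.1300, so at α = 0.025 we fail to reject H₀.

z = 1.126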